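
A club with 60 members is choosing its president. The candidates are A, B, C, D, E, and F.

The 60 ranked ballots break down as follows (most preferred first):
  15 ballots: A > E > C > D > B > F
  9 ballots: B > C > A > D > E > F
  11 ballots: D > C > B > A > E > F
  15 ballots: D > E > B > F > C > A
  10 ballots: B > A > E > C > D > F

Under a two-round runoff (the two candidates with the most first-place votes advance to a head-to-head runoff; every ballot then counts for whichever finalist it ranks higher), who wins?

Round 1 first-place votes: A 15, B 19, C 0, D 26, E 0, F 0. D and B advance.
Runoff: D is ranked above B on 41 ballots, B above D on 19.

D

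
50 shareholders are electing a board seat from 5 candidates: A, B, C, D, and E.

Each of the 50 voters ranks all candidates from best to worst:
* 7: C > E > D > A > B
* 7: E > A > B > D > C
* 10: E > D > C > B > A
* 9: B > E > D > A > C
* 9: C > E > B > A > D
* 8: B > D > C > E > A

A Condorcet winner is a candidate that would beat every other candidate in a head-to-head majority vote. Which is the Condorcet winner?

E

E vs A: 50–0
E vs B: 33–17
E vs C: 26–24
E vs D: 42–8
E beats every other candidate.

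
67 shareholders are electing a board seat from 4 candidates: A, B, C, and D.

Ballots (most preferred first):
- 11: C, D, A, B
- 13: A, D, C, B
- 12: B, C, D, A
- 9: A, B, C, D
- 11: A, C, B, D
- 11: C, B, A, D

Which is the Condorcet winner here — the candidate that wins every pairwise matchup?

C

C vs A: 34–33
C vs B: 46–21
C vs D: 54–13
C beats every other candidate.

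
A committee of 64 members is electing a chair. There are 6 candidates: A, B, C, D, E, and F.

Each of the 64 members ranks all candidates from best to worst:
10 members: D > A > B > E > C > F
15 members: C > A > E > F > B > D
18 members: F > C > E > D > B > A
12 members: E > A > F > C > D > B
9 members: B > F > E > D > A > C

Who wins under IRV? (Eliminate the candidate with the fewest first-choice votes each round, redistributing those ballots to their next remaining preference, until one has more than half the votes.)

E

Round 1: A 0, B 9, C 15, D 10, E 12, F 18. A eliminated.
Round 2: B 9, C 15, D 10, E 12, F 18. B eliminated.
Round 3: C 15, D 10, E 12, F 27. D eliminated.
Round 4: C 15, E 22, F 27. C eliminated.
Round 5: E 37, F 27. E has a majority (≥33).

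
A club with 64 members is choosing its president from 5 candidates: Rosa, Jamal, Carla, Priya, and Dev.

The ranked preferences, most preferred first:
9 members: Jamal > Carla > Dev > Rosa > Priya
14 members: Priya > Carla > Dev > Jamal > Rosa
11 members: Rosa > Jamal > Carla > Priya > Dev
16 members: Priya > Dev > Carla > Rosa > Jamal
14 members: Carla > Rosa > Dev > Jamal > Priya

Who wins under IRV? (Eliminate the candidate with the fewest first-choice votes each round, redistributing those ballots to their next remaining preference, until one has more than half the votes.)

Carla

Round 1: Rosa 11, Jamal 9, Carla 14, Priya 30, Dev 0. Dev eliminated.
Round 2: Rosa 11, Jamal 9, Carla 14, Priya 30. Jamal eliminated.
Round 3: Rosa 11, Carla 23, Priya 30. Rosa eliminated.
Round 4: Carla 34, Priya 30. Carla has a majority (≥33).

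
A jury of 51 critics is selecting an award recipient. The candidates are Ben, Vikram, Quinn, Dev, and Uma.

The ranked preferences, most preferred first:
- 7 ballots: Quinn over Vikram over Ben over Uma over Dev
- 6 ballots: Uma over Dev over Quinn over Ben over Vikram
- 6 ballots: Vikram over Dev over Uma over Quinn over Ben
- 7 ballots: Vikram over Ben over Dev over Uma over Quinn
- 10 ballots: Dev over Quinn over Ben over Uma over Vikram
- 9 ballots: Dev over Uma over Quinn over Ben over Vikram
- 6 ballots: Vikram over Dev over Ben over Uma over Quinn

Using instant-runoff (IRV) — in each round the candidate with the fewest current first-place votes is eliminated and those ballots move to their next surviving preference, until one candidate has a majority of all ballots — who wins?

Vikram

Round 1: Ben 0, Vikram 19, Quinn 7, Dev 19, Uma 6. Ben eliminated.
Round 2: Vikram 19, Quinn 7, Dev 19, Uma 6. Uma eliminated.
Round 3: Vikram 19, Quinn 7, Dev 25. Quinn eliminated.
Round 4: Vikram 26, Dev 25. Vikram has a majority (≥26).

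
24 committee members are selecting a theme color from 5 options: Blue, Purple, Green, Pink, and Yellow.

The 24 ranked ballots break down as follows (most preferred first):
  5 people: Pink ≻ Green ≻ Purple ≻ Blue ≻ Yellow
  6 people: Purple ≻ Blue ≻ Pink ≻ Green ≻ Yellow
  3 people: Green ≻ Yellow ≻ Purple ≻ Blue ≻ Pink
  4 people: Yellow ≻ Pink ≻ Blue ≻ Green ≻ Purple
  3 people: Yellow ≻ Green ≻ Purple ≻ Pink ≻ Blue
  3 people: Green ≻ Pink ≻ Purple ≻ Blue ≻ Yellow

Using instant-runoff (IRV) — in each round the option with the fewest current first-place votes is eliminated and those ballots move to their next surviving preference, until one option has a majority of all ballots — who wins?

Green

Round 1: Blue 0, Purple 6, Green 6, Pink 5, Yellow 7. Blue eliminated.
Round 2: Purple 6, Green 6, Pink 5, Yellow 7. Pink eliminated.
Round 3: Purple 6, Green 11, Yellow 7. Purple eliminated.
Round 4: Green 17, Yellow 7. Green has a majority (≥13).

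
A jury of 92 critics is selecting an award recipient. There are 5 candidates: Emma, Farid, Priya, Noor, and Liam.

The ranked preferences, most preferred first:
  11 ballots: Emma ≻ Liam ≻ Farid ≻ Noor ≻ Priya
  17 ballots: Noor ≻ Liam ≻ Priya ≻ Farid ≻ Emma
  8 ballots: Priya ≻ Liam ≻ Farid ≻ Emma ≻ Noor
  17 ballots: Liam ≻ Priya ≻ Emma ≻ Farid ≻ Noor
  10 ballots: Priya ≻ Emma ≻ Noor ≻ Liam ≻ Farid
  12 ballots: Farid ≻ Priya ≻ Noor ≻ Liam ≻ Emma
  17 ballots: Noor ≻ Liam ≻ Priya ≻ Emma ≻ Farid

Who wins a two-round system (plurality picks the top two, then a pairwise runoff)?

Priya

Round 1 first-place votes: Emma 11, Farid 12, Priya 18, Noor 34, Liam 17. Noor and Priya advance.
Runoff: Noor is ranked above Priya on 45 ballots, Priya above Noor on 47.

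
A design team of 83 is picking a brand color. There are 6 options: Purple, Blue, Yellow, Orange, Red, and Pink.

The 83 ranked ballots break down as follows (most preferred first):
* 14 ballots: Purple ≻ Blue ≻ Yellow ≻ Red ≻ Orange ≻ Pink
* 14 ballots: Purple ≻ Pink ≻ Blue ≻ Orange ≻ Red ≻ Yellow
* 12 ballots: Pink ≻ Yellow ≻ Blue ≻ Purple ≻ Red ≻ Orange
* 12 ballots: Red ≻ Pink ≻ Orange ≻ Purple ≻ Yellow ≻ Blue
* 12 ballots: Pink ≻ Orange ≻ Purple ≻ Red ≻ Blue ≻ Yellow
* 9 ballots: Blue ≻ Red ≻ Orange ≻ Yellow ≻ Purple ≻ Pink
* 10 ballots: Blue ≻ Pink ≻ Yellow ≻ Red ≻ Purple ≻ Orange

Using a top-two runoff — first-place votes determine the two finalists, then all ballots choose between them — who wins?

Round 1 first-place votes: Purple 28, Blue 19, Yellow 0, Orange 0, Red 12, Pink 24. Purple and Pink advance.
Runoff: Purple is ranked above Pink on 37 ballots, Pink above Purple on 46.

Pink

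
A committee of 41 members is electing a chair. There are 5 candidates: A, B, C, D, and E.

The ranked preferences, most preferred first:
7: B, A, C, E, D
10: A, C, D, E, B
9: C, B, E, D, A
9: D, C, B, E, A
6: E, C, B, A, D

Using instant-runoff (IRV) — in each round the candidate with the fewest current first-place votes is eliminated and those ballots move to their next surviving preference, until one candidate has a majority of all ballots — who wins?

Round 1: A 10, B 7, C 9, D 9, E 6. E eliminated.
Round 2: A 10, B 7, C 15, D 9. B eliminated.
Round 3: A 17, C 15, D 9. D eliminated.
Round 4: A 17, C 24. C has a majority (≥21).

C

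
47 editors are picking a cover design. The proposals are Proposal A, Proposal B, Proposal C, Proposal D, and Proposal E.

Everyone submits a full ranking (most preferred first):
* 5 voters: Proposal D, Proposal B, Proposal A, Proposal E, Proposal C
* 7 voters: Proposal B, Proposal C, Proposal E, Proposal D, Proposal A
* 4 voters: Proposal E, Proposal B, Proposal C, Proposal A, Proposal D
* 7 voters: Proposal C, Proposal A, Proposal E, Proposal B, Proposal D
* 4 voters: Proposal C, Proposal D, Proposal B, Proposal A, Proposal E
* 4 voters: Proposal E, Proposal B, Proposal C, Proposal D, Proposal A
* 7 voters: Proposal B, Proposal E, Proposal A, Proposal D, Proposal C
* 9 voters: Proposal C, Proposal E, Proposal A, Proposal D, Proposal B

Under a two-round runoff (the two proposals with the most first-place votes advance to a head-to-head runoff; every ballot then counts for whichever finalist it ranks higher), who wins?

Round 1 first-place votes: Proposal A 0, Proposal B 14, Proposal C 20, Proposal D 5, Proposal E 8. Proposal C and Proposal B advance.
Runoff: Proposal C is ranked above Proposal B on 20 ballots, Proposal B above Proposal C on 27.

Proposal B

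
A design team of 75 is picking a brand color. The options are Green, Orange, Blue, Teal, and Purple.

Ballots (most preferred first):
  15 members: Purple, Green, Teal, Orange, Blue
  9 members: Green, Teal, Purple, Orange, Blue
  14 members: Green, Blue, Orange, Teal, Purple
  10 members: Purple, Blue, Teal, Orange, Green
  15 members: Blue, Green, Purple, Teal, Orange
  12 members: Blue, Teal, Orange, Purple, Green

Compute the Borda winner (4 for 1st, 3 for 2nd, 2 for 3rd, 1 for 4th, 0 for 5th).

Green

Green: 15×3 + 9×4 + 14×4 + 10×0 + 15×3 + 12×0 = 182
Orange: 15×1 + 9×1 + 14×2 + 10×1 + 15×0 + 12×2 = 86
Blue: 15×0 + 9×0 + 14×3 + 10×3 + 15×4 + 12×4 = 180
Teal: 15×2 + 9×3 + 14×1 + 10×2 + 15×1 + 12×3 = 142
Purple: 15×4 + 9×2 + 14×0 + 10×4 + 15×2 + 12×1 = 160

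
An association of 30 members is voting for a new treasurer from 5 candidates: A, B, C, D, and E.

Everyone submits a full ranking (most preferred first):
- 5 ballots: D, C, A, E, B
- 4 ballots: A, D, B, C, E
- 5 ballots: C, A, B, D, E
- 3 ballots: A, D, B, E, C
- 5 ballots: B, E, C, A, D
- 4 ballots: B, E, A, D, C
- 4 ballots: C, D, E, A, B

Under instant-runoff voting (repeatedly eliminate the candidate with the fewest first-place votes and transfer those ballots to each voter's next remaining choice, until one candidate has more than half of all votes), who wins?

Round 1: A 7, B 9, C 9, D 5, E 0. E eliminated.
Round 2: A 7, B 9, C 9, D 5. D eliminated.
Round 3: A 7, B 9, C 14. A eliminated.
Round 4: B 16, C 14. B has a majority (≥16).

B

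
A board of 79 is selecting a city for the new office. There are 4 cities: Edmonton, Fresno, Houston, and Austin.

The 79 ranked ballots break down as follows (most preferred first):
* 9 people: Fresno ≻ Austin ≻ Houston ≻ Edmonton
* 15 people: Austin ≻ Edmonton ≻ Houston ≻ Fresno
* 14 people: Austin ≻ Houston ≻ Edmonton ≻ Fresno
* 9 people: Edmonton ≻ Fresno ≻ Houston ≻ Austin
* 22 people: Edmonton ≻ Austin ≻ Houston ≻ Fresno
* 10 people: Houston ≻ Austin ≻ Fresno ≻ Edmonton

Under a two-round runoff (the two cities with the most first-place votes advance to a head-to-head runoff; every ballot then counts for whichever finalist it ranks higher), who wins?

Round 1 first-place votes: Edmonton 31, Fresno 9, Houston 10, Austin 29. Edmonton and Austin advance.
Runoff: Edmonton is ranked above Austin on 31 ballots, Austin above Edmonton on 48.

Austin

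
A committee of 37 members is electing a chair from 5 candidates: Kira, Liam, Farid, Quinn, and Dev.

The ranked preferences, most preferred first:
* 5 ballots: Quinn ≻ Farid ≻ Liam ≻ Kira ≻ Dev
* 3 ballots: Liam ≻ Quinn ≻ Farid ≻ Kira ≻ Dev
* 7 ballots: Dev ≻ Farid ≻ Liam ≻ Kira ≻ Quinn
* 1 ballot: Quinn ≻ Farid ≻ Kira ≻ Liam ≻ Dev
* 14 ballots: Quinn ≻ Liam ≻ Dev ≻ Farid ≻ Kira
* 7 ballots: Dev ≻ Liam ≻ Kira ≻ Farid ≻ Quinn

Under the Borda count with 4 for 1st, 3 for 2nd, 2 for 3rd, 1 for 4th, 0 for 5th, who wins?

Liam

Kira: 5×1 + 3×1 + 7×1 + 1×2 + 14×0 + 7×2 = 31
Liam: 5×2 + 3×4 + 7×2 + 1×1 + 14×3 + 7×3 = 100
Farid: 5×3 + 3×2 + 7×3 + 1×3 + 14×1 + 7×1 = 66
Quinn: 5×4 + 3×3 + 7×0 + 1×4 + 14×4 + 7×0 = 89
Dev: 5×0 + 3×0 + 7×4 + 1×0 + 14×2 + 7×4 = 84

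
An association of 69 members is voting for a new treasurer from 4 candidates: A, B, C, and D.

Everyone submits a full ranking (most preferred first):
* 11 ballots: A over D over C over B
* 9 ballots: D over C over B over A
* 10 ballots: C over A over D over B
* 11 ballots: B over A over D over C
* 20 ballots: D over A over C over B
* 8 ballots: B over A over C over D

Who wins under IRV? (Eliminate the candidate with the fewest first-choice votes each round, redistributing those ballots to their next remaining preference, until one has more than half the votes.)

Round 1: A 11, B 19, C 10, D 29. C eliminated.
Round 2: A 21, B 19, D 29. B eliminated.
Round 3: A 40, D 29. A has a majority (≥35).

A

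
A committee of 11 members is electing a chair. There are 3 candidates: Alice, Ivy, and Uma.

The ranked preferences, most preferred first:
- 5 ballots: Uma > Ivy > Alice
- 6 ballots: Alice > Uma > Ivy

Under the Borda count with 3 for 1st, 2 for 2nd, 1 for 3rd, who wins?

Uma

Alice: 5×1 + 6×3 = 23
Ivy: 5×2 + 6×1 = 16
Uma: 5×3 + 6×2 = 27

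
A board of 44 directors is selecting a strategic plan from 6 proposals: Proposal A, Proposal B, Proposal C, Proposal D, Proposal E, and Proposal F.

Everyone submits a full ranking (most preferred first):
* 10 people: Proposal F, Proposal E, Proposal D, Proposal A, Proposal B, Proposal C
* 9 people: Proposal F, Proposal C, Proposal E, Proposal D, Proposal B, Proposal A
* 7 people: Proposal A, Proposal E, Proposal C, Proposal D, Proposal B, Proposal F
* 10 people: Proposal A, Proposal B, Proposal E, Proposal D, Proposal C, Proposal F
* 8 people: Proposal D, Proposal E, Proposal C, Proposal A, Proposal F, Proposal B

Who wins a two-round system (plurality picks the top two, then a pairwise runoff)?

Round 1 first-place votes: Proposal A 17, Proposal B 0, Proposal C 0, Proposal D 8, Proposal E 0, Proposal F 19. Proposal F and Proposal A advance.
Runoff: Proposal F is ranked above Proposal A on 19 ballots, Proposal A above Proposal F on 25.

Proposal A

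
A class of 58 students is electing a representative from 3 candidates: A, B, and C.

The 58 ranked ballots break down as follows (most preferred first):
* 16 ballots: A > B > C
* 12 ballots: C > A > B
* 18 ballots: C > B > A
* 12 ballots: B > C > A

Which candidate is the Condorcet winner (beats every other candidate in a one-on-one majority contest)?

C

C vs A: 42–16
C vs B: 30–28
C beats every other candidate.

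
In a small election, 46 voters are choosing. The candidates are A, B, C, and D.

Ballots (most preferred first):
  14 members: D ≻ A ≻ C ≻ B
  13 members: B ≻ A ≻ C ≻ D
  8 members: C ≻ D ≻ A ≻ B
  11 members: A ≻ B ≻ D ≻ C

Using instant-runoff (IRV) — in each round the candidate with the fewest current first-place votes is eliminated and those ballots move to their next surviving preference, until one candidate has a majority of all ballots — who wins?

B

Round 1: A 11, B 13, C 8, D 14. C eliminated.
Round 2: A 11, B 13, D 22. A eliminated.
Round 3: B 24, D 22. B has a majority (≥24).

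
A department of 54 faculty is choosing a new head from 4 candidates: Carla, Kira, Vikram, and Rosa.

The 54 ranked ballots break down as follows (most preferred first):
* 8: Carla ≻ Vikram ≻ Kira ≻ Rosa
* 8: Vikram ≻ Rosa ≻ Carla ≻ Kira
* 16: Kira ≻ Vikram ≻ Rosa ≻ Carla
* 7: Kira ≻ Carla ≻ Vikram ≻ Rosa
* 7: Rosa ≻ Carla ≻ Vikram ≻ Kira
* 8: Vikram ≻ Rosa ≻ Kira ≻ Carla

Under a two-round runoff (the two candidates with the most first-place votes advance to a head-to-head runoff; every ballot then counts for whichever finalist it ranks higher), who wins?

Round 1 first-place votes: Carla 8, Kira 23, Vikram 16, Rosa 7. Kira and Vikram advance.
Runoff: Kira is ranked above Vikram on 23 ballots, Vikram above Kira on 31.

Vikram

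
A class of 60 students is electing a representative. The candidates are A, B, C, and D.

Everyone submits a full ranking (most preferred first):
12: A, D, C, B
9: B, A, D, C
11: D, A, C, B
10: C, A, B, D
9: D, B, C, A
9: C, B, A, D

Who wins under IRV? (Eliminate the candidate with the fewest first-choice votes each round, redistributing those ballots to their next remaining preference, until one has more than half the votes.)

A

Round 1: A 12, B 9, C 19, D 20. B eliminated.
Round 2: A 21, C 19, D 20. C eliminated.
Round 3: A 40, D 20. A has a majority (≥31).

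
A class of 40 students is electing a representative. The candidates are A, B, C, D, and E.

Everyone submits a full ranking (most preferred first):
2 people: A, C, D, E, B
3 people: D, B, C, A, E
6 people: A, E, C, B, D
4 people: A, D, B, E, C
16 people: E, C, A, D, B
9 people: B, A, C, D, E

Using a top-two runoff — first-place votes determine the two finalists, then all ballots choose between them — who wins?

A

Round 1 first-place votes: A 12, B 9, C 0, D 3, E 16. E and A advance.
Runoff: E is ranked above A on 16 ballots, A above E on 24.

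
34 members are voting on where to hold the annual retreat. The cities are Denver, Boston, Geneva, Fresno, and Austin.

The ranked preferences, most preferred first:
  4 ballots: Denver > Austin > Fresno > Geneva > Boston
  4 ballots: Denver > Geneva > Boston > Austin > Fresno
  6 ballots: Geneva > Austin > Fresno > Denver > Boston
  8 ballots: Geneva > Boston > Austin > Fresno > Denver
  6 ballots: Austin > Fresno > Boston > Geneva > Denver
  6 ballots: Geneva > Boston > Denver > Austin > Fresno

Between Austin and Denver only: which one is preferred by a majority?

Austin is ranked above Denver on 20 ballots; Denver above Austin on 14.

Austin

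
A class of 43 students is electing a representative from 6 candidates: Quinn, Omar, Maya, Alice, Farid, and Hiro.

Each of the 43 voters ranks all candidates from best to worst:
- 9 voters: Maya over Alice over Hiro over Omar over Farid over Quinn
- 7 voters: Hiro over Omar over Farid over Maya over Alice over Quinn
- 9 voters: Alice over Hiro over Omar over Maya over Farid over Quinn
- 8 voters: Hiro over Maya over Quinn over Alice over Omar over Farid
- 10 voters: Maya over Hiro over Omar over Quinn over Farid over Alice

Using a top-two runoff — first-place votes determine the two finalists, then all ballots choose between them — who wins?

Hiro

Round 1 first-place votes: Quinn 0, Omar 0, Maya 19, Alice 9, Farid 0, Hiro 15. Maya and Hiro advance.
Runoff: Maya is ranked above Hiro on 19 ballots, Hiro above Maya on 24.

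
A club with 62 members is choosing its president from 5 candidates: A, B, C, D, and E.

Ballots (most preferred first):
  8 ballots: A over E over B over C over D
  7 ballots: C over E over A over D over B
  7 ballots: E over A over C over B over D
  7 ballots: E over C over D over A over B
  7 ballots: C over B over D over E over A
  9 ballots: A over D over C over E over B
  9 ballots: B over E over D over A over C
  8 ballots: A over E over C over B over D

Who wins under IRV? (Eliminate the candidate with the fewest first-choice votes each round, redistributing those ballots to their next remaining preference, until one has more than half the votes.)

E

Round 1: A 25, B 9, C 14, D 0, E 14. D eliminated.
Round 2: A 25, B 9, C 14, E 14. B eliminated.
Round 3: A 25, C 14, E 23. C eliminated.
Round 4: A 25, E 37. E has a majority (≥32).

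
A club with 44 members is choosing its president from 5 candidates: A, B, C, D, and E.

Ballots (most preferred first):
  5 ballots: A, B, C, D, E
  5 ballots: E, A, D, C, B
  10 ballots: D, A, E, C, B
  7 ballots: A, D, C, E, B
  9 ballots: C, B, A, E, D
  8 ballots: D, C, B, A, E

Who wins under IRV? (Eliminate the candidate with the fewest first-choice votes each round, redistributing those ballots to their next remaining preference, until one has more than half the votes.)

Round 1: A 12, B 0, C 9, D 18, E 5. B eliminated.
Round 2: A 12, C 9, D 18, E 5. E eliminated.
Round 3: A 17, C 9, D 18. C eliminated.
Round 4: A 26, D 18. A has a majority (≥23).

A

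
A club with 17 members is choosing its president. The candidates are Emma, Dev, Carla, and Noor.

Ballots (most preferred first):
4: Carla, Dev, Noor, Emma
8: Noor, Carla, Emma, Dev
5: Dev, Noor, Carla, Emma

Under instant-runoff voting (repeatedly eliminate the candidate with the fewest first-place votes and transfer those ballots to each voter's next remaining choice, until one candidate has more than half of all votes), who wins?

Round 1: Emma 0, Dev 5, Carla 4, Noor 8. Emma eliminated.
Round 2: Dev 5, Carla 4, Noor 8. Carla eliminated.
Round 3: Dev 9, Noor 8. Dev has a majority (≥9).

Dev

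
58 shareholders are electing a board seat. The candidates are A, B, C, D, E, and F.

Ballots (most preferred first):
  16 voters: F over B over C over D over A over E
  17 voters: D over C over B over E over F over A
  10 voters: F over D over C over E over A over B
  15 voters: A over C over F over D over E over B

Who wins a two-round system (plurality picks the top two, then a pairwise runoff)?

Round 1 first-place votes: A 15, B 0, C 0, D 17, E 0, F 26. F and D advance.
Runoff: F is ranked above D on 41 ballots, D above F on 17.

F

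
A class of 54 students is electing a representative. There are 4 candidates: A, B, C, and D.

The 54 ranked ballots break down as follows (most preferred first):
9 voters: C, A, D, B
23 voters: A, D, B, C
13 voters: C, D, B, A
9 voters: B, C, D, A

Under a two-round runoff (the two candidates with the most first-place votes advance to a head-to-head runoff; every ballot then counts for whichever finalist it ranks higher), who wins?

C

Round 1 first-place votes: A 23, B 9, C 22, D 0. A and C advance.
Runoff: A is ranked above C on 23 ballots, C above A on 31.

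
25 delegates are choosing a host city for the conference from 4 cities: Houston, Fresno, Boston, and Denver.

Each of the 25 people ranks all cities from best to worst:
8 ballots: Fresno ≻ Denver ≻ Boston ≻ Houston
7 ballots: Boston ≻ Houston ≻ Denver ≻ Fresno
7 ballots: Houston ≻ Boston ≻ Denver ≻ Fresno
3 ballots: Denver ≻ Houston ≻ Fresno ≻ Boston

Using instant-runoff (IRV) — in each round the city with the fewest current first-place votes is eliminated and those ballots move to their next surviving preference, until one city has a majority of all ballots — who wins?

Round 1: Houston 7, Fresno 8, Boston 7, Denver 3. Denver eliminated.
Round 2: Houston 10, Fresno 8, Boston 7. Boston eliminated.
Round 3: Houston 17, Fresno 8. Houston has a majority (≥13).

Houston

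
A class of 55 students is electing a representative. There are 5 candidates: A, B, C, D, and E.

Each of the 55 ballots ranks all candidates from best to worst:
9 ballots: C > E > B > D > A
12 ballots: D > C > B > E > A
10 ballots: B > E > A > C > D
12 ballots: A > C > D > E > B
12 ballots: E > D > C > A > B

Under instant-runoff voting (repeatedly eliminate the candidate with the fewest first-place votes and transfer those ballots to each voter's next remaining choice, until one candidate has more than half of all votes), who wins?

E

Round 1: A 12, B 10, C 9, D 12, E 12. C eliminated.
Round 2: A 12, B 10, D 12, E 21. B eliminated.
Round 3: A 12, D 12, E 31. E has a majority (≥28).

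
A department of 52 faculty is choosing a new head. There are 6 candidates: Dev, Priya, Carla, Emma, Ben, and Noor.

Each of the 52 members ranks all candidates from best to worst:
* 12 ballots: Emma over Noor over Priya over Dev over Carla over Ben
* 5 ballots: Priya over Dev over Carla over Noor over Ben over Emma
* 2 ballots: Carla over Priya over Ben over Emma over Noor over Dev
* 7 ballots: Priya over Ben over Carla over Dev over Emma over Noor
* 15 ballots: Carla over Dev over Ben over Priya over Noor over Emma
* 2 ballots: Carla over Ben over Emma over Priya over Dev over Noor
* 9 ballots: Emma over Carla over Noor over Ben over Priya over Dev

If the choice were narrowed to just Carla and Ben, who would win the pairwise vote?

Carla is ranked above Ben on 45 ballots; Ben above Carla on 7.

Carla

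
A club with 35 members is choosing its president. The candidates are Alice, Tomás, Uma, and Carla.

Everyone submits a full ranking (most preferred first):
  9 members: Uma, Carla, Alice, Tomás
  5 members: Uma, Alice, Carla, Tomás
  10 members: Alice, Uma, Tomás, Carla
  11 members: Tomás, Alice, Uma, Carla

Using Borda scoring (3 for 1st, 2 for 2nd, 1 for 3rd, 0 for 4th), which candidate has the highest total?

Alice: 9×1 + 5×2 + 10×3 + 11×2 = 71
Tomás: 9×0 + 5×0 + 10×1 + 11×3 = 43
Uma: 9×3 + 5×3 + 10×2 + 11×1 = 73
Carla: 9×2 + 5×1 + 10×0 + 11×0 = 23

Uma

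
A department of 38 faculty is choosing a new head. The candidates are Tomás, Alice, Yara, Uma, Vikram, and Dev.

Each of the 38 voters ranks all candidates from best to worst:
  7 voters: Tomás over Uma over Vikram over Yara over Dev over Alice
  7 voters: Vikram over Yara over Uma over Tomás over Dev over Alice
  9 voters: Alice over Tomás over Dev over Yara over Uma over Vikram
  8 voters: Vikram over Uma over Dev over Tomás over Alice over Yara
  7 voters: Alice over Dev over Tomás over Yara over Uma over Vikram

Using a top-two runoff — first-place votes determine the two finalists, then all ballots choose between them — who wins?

Round 1 first-place votes: Tomás 7, Alice 16, Yara 0, Uma 0, Vikram 15, Dev 0. Alice and Vikram advance.
Runoff: Alice is ranked above Vikram on 16 ballots, Vikram above Alice on 22.

Vikram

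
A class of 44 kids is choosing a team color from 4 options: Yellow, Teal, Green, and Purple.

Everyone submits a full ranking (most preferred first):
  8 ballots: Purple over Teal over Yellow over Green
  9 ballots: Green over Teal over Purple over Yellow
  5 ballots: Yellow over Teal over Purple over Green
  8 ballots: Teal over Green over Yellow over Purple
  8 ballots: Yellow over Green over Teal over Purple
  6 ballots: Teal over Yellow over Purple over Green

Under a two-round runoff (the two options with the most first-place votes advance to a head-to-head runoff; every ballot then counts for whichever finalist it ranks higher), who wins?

Round 1 first-place votes: Yellow 13, Teal 14, Green 9, Purple 8. Teal and Yellow advance.
Runoff: Teal is ranked above Yellow on 31 ballots, Yellow above Teal on 13.

Teal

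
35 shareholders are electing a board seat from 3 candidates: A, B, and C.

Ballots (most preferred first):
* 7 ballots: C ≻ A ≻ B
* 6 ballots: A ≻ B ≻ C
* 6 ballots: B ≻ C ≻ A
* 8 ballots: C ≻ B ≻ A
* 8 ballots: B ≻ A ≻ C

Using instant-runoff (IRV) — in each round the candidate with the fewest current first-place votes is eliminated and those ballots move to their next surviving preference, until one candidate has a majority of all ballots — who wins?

Round 1: A 6, B 14, C 15. A eliminated.
Round 2: B 20, C 15. B has a majority (≥18).

B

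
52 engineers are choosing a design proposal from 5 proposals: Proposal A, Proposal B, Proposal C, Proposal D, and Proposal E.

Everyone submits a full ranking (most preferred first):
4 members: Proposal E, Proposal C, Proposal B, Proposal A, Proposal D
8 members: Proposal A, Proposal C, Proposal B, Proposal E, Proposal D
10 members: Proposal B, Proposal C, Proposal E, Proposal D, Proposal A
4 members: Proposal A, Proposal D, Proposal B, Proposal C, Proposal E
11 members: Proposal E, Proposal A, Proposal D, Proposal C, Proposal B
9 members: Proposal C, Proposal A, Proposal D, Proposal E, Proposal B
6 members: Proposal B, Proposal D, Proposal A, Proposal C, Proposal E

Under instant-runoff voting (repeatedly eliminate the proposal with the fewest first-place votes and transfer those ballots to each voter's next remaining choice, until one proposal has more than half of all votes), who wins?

Round 1: Proposal A 12, Proposal B 16, Proposal C 9, Proposal D 0, Proposal E 15. Proposal D eliminated.
Round 2: Proposal A 12, Proposal B 16, Proposal C 9, Proposal E 15. Proposal C eliminated.
Round 3: Proposal A 21, Proposal B 16, Proposal E 15. Proposal E eliminated.
Round 4: Proposal A 32, Proposal B 20. Proposal A has a majority (≥27).

Proposal A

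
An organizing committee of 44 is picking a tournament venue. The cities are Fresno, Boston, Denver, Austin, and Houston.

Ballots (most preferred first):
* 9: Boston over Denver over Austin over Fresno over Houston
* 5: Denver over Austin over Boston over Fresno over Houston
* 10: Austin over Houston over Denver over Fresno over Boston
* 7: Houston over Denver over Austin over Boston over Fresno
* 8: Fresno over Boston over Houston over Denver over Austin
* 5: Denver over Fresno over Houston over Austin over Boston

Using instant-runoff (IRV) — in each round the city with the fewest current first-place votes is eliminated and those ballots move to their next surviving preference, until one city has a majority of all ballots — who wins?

Denver

Round 1: Fresno 8, Boston 9, Denver 10, Austin 10, Houston 7. Houston eliminated.
Round 2: Fresno 8, Boston 9, Denver 17, Austin 10. Fresno eliminated.
Round 3: Boston 17, Denver 17, Austin 10. Austin eliminated.
Round 4: Boston 17, Denver 27. Denver has a majority (≥23).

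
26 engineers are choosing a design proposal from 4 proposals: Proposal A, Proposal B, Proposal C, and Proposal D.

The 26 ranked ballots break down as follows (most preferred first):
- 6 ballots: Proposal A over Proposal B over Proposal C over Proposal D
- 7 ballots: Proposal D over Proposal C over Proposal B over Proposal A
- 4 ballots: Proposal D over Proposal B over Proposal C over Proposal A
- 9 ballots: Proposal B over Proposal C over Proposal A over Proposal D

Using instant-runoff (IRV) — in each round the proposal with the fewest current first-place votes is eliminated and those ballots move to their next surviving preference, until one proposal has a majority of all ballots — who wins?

Proposal B

Round 1: Proposal A 6, Proposal B 9, Proposal C 0, Proposal D 11. Proposal C eliminated.
Round 2: Proposal A 6, Proposal B 9, Proposal D 11. Proposal A eliminated.
Round 3: Proposal B 15, Proposal D 11. Proposal B has a majority (≥14).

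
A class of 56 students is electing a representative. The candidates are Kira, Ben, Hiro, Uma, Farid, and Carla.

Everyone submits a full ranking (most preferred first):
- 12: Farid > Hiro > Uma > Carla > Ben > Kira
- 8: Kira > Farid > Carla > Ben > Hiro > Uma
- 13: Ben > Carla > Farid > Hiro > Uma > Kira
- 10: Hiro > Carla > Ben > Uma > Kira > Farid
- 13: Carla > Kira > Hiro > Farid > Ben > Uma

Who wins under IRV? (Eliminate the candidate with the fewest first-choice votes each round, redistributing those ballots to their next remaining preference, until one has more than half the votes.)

Round 1: Kira 8, Ben 13, Hiro 10, Uma 0, Farid 12, Carla 13. Uma eliminated.
Round 2: Kira 8, Ben 13, Hiro 10, Farid 12, Carla 13. Kira eliminated.
Round 3: Ben 13, Hiro 10, Farid 20, Carla 13. Hiro eliminated.
Round 4: Ben 13, Farid 20, Carla 23. Ben eliminated.
Round 5: Farid 20, Carla 36. Carla has a majority (≥29).

Carla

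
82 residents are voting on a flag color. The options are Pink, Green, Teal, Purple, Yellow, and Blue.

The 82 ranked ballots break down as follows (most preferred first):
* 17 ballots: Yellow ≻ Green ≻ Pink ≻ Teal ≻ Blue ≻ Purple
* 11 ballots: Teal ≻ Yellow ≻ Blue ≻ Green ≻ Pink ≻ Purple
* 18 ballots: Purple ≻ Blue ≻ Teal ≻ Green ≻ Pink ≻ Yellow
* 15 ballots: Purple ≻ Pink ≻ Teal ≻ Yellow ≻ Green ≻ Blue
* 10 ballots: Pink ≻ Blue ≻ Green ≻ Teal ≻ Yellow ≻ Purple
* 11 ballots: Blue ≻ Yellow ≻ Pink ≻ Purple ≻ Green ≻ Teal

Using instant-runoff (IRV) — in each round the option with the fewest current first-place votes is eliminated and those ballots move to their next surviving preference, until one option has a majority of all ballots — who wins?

Round 1: Pink 10, Green 0, Teal 11, Purple 33, Yellow 17, Blue 11. Green eliminated.
Round 2: Pink 10, Teal 11, Purple 33, Yellow 17, Blue 11. Pink eliminated.
Round 3: Teal 11, Purple 33, Yellow 17, Blue 21. Teal eliminated.
Round 4: Purple 33, Yellow 28, Blue 21. Blue eliminated.
Round 5: Purple 33, Yellow 49. Yellow has a majority (≥42).

Yellow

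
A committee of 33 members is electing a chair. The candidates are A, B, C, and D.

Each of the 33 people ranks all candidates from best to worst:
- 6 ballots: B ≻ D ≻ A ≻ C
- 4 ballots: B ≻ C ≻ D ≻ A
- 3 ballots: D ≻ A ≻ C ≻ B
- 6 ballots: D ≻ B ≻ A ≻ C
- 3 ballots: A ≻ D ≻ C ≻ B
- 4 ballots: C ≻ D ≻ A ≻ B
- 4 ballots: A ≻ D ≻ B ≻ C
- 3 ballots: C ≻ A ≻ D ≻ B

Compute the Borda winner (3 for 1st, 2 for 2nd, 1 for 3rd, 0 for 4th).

D

A: 6×1 + 4×0 + 3×2 + 6×1 + 3×3 + 4×1 + 4×3 + 3×2 = 49
B: 6×3 + 4×3 + 3×0 + 6×2 + 3×0 + 4×0 + 4×1 + 3×0 = 46
C: 6×0 + 4×2 + 3×1 + 6×0 + 3×1 + 4×3 + 4×0 + 3×3 = 35
D: 6×2 + 4×1 + 3×3 + 6×3 + 3×2 + 4×2 + 4×2 + 3×1 = 68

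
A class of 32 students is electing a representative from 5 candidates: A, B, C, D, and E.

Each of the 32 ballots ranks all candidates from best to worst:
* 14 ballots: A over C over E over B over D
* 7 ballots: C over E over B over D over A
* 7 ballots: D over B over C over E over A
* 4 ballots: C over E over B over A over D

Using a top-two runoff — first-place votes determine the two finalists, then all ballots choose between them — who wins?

Round 1 first-place votes: A 14, B 0, C 11, D 7, E 0. A and C advance.
Runoff: A is ranked above C on 14 ballots, C above A on 18.

C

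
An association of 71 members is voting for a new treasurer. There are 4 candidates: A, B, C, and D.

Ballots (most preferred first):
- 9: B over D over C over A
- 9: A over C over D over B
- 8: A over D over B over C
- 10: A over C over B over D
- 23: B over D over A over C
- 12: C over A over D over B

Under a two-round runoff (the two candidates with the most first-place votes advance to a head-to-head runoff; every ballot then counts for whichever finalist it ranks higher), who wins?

Round 1 first-place votes: A 27, B 32, C 12, D 0. B and A advance.
Runoff: B is ranked above A on 32 ballots, A above B on 39.

A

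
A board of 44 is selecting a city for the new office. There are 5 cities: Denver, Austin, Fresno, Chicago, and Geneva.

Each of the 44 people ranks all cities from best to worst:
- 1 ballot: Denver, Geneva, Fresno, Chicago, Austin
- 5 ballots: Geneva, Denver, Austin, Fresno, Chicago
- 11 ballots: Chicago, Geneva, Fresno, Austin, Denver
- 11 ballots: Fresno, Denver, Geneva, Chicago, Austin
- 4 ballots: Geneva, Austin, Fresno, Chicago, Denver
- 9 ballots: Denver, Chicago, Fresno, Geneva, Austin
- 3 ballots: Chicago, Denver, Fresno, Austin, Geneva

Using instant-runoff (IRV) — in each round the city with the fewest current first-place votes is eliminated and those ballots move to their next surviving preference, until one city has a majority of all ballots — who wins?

Fresno

Round 1: Denver 10, Austin 0, Fresno 11, Chicago 14, Geneva 9. Austin eliminated.
Round 2: Denver 10, Fresno 11, Chicago 14, Geneva 9. Geneva eliminated.
Round 3: Denver 15, Fresno 15, Chicago 14. Chicago eliminated.
Round 4: Denver 18, Fresno 26. Fresno has a majority (≥23).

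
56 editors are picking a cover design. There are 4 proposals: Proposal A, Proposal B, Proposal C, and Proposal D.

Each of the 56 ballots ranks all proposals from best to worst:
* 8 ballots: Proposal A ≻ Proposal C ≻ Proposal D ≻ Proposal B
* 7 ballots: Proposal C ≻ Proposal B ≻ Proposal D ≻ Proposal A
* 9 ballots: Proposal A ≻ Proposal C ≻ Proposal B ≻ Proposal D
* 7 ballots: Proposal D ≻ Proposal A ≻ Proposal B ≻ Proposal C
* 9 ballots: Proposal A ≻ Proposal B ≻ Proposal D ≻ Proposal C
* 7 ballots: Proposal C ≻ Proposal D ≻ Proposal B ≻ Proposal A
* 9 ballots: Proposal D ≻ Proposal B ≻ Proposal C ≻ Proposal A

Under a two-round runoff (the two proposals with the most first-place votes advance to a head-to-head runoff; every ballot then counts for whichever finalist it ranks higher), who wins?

Round 1 first-place votes: Proposal A 26, Proposal B 0, Proposal C 14, Proposal D 16. Proposal A and Proposal D advance.
Runoff: Proposal A is ranked above Proposal D on 26 ballots, Proposal D above Proposal A on 30.

Proposal D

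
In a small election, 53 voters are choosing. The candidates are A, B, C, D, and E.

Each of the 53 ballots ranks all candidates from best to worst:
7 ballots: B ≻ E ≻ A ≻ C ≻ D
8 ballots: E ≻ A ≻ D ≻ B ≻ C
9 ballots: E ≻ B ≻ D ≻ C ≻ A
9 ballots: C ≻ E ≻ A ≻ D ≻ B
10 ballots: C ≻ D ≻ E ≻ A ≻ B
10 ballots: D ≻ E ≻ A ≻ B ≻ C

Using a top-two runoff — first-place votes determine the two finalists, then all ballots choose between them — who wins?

E

Round 1 first-place votes: A 0, B 7, C 19, D 10, E 17. C and E advance.
Runoff: C is ranked above E on 19 ballots, E above C on 34.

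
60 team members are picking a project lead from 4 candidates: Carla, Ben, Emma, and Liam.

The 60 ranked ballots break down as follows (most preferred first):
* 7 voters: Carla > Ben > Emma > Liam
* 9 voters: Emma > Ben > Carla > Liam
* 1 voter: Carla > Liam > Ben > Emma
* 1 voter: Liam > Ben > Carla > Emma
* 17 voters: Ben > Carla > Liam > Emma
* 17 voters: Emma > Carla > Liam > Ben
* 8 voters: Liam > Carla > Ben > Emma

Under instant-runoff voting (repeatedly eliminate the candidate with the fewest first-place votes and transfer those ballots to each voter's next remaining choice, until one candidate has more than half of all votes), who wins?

Ben

Round 1: Carla 8, Ben 17, Emma 26, Liam 9. Carla eliminated.
Round 2: Ben 24, Emma 26, Liam 10. Liam eliminated.
Round 3: Ben 34, Emma 26. Ben has a majority (≥31).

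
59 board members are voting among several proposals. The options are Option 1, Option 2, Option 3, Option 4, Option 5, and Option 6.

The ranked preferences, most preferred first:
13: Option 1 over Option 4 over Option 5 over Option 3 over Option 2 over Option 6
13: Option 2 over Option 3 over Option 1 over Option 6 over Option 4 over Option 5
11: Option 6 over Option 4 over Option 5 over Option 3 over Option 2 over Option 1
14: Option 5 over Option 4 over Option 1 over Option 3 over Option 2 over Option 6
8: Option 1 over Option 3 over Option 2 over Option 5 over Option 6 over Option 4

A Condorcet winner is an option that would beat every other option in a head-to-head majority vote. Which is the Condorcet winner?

Option 1 vs Option 2: 35–24
Option 1 vs Option 3: 35–24
Option 1 vs Option 4: 34–25
Option 1 vs Option 5: 34–25
Option 1 vs Option 6: 48–11
Option 1 beats every other option.

Option 1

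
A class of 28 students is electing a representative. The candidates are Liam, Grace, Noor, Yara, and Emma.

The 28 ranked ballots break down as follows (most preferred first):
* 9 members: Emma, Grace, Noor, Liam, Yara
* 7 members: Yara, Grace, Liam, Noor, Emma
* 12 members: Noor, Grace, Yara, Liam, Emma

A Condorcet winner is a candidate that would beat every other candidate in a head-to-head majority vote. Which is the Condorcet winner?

Grace

Grace vs Liam: 28–0
Grace vs Noor: 16–12
Grace vs Yara: 21–7
Grace vs Emma: 19–9
Grace beats every other candidate.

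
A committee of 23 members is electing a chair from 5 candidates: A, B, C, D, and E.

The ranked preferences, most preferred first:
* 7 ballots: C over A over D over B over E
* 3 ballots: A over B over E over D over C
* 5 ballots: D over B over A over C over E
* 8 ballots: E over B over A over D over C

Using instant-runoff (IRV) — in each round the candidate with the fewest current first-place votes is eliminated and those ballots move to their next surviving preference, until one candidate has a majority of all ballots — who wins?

C

Round 1: A 3, B 0, C 7, D 5, E 8. B eliminated.
Round 2: A 3, C 7, D 5, E 8. A eliminated.
Round 3: C 7, D 5, E 11. D eliminated.
Round 4: C 12, E 11. C has a majority (≥12).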